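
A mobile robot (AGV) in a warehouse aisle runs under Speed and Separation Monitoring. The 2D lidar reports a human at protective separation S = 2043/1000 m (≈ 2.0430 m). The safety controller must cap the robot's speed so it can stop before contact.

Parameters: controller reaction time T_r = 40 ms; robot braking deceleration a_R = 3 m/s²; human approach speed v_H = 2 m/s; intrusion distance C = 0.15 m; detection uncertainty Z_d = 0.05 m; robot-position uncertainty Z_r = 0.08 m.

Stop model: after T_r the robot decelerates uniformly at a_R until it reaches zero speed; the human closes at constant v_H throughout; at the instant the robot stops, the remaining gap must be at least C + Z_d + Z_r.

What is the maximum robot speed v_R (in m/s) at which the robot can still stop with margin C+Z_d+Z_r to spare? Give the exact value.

quadratic (1/6)·v² + (53/75)·v + (-1683/1000) = 0
  disc = (53/75)² − 4·(1/6)·(-1683/1000) = 36481/22500 ; √disc = 191/150
  v_R = (−(53/75) + 191/150) / (2·(1/6)) = 17/10 m/s
check:
braking lasts T_s = (17/10)/3 = 0.5667 s
robot in T_r: 1.7000·0.0400 = 0.0680 m
braking distance = 1.7000²/(2·3.0000) = 0.4817 m
person approaches 2.0000·(0.0400+0.5667) = 1.2133 m
margins: 0.1500+0.0500+0.0800 = 0.2800 m
sum ≈ 0.0680+0.4817+1.2133+0.2800 ≈ 2.0430 m = S ✓

v_R_max = 17/10 m/s = 1.7000 m/s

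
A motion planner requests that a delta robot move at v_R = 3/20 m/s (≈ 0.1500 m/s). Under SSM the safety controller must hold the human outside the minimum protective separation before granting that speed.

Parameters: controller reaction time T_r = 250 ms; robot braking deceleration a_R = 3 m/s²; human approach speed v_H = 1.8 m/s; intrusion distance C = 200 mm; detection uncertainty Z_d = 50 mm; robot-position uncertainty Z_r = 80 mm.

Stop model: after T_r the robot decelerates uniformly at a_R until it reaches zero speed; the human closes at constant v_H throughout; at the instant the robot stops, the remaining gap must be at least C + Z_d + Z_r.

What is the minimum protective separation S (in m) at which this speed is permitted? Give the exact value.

T_s = v_R/a_R = (3/20)/3 = 0.0500 s
reaction-phase robot travel = 0.1500·0.2500 = 0.0375 m
braking distance = 0.1500²/(2·3.0000) = 0.0037 m
person approaches 1.8000·(0.2500+0.0500) = 0.5400 m
margins: 0.2000+0.0500+0.0800 = 0.3300 m
S_min ≈ 0.0375+0.0037+0.5400+0.3300  ⇒  S_min = 729/800 m

S_min = 729/800 m = 0.9113 m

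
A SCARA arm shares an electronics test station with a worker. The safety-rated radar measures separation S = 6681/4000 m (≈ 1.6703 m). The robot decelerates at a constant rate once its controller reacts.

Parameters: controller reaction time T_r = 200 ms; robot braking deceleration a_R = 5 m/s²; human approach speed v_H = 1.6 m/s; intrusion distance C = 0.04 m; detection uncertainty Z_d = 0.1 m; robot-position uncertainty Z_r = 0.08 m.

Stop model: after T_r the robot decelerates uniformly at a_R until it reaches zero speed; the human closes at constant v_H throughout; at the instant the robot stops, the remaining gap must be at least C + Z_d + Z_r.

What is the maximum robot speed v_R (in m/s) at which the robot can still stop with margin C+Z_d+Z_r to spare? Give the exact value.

v_R_max = 33/20 m/s = 1.6500 m/s

collect terms ⇒ (1/10)·v_R² + (13/25)·v_R + (-4521/4000) = 0
  disc = (13/25)² − 4·(1/10)·(-4521/4000) = 289/400 ; √disc = 17/20
  v_R = (−(13/25) + 17/20) / (2·(1/10)) = 33/20 m/s
check:
braking lasts T_s = (33/20)/5 = 0.3300 s
robot in T_r: 1.6500·0.2000 = 0.3300 m
robot covers 1.6500·0.3300 − ½·5.0000·0.3300² = 0.2722 m while stopping
human closes 1.6000·0.5300 = 0.8480 m
residual clearance needed = 0.0400+0.1000+0.0800 = 0.2200 m
sum ≈ 0.3300+0.2722+0.8480+0.2200 ≈ 1.6703 m = S ✓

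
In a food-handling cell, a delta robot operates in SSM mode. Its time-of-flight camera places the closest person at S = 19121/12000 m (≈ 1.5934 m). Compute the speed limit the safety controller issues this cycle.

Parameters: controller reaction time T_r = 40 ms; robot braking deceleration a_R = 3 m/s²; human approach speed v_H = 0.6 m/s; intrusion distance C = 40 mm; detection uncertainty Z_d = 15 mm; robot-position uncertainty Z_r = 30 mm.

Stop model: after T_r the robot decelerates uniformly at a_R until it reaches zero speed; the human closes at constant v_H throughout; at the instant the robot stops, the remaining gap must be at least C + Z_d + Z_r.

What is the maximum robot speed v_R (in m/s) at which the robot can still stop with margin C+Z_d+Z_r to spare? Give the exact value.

v_R_max = 47/20 m/s = 2.3500 m/s

collect terms ⇒ (1/6)·v_R² + (6/25)·v_R + (-17813/12000) = 0
  disc = (6/25)² − 4·(1/6)·(-17813/12000) = 94249/90000 ; √disc = 307/300
  v_R = (−(6/25) + 307/300) / (2·(1/6)) = 47/20 m/s
check:
stop time T_s = (47/20)/3 = 0.7833 s
reaction-phase robot travel = 2.3500·0.0400 = 0.0940 m
braking distance = 2.3500²/(2·3.0000) = 0.9204 m
person approaches 0.6000·(0.0400+0.7833) = 0.4940 m
C+Z_d+Z_r = 0.0400+0.0150+0.0300 = 0.0850 m
sum ≈ 0.0940+0.9204+0.4940+0.0850 ≈ 1.5934 m = S ✓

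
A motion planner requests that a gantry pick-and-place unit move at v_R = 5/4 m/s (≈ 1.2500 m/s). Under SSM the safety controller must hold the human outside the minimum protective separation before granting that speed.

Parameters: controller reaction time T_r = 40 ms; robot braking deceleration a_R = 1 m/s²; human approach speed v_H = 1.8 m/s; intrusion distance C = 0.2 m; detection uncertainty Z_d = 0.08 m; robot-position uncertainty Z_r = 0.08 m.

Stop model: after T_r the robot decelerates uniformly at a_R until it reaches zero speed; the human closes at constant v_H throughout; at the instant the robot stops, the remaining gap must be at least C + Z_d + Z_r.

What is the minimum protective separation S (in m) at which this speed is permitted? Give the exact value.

S_min = 14053/4000 m = 3.5133 m

braking lasts T_s = (5/4)/1 = 1.2500 s
robot in T_r: 1.2500·0.0400 = 0.0500 m
robot under decel: 1.2500²/(2·1.0000) = 0.7812 m
human over T_r+T_s: 1.8000·(0.0400+1.2500) = 2.3220 m
margins: 0.2000+0.0800+0.0800 = 0.3600 m
S_min ≈ 0.0500+0.7812+2.3220+0.3600  ⇒  S_min = 14053/4000 m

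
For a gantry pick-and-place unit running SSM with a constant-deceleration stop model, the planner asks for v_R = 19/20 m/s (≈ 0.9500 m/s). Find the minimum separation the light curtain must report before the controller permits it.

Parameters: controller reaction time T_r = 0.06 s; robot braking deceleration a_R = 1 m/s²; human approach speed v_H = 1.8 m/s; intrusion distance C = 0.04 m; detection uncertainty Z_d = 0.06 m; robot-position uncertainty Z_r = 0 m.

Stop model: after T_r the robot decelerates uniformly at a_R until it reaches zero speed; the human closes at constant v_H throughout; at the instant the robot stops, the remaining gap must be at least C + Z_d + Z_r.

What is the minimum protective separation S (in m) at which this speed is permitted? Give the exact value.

braking lasts T_s = (19/20)/1 = 0.9500 s
robot in T_r: 0.9500·0.0600 = 0.0570 m
robot under decel: 0.9500²/(2·1.0000) = 0.4512 m
human over T_r+T_s: 1.8000·(0.0600+0.9500) = 1.8180 m
C+Z_d+Z_r = 0.0400+0.0600+0.0000 = 0.1000 m
S_min ≈ 0.0570+0.4512+1.8180+0.1000  ⇒  S_min = 1941/800 m

S_min = 1941/800 m = 2.4263 m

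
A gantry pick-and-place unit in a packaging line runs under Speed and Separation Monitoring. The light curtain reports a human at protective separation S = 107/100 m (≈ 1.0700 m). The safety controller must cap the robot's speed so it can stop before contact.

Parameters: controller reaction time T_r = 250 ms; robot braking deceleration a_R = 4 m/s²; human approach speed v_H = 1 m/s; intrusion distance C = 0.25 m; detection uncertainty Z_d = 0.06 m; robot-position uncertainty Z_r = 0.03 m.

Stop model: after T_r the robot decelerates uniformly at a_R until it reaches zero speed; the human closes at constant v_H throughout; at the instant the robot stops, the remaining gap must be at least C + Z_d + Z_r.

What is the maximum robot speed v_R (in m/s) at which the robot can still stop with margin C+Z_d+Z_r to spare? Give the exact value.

collect terms ⇒ (1/8)·v_R² + (1/2)·v_R + (-12/25) = 0
  disc = (1/2)² − 4·(1/8)·(-12/25) = 49/100 ; √disc = 7/10
  v_R = (−(1/2) + 7/10) / (2·(1/8)) = 4/5 m/s
check:
T_s = v_R/a_R = (4/5)/4 = 0.2000 s
robot covers v_R·T_r = 0.8000·0.2500 = 0.2000 m before braking
robot under decel: 0.8000²/(2·4.0000) = 0.0800 m
human closes 1.0000·0.4500 = 0.4500 m
margins: 0.2500+0.0600+0.0300 = 0.3400 m
sum ≈ 0.2000+0.0800+0.4500+0.3400 ≈ 1.0700 m = S ✓

v_R_max = 4/5 m/s = 0.8000 m/s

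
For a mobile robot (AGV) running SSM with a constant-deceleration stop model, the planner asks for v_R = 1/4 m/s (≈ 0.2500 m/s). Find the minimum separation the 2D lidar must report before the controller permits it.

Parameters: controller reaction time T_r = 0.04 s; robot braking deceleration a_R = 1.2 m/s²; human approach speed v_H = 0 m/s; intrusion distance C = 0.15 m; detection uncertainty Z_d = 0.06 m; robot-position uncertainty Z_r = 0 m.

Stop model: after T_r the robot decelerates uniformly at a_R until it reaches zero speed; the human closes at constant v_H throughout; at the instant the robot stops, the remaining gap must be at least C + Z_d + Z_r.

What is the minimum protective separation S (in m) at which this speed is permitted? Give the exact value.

S_min = 1181/4800 m = 0.2460 m

T_s = v_R/a_R = (1/4)/(6/5) = 0.2083 s
robot covers v_R·T_r = 0.2500·0.0400 = 0.0100 m before braking
braking distance = 0.2500²/(2·1.2000) = 0.0260 m
human over T_r+T_s: 0.0000·(0.0400+0.2083) = 0.0000 m
residual clearance needed = 0.1500+0.0600+0.0000 = 0.2100 m
S_min ≈ 0.0100+0.0260+0.0000+0.2100  ⇒  S_min = 1181/4800 m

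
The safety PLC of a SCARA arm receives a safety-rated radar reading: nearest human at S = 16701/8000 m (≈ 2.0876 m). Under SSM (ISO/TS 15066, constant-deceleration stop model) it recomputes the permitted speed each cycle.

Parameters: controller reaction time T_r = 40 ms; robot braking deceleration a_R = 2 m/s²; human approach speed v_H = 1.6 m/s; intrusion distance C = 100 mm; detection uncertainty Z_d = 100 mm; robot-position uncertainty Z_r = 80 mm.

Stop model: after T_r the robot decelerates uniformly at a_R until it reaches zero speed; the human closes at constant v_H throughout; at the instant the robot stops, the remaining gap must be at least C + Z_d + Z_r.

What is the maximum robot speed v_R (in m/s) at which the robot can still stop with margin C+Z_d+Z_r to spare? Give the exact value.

at the boundary: (1/4)·v² + (21/25)·v + (-13949/8000) = 0
  disc = (21/25)² − 4·(1/4)·(-13949/8000) = 97969/40000 ; √disc = 313/200
  v_R = (−(21/25) + 313/200) / (2·(1/4)) = 29/20 m/s
check:
braking lasts T_s = (29/20)/2 = 0.7250 s
robot covers v_R·T_r = 1.4500·0.0400 = 0.0580 m before braking
robot under decel: 1.4500²/(2·2.0000) = 0.5256 m
human closes 1.6000·0.7650 = 1.2240 m
C+Z_d+Z_r = 0.1000+0.1000+0.0800 = 0.2800 m
sum ≈ 0.0580+0.5256+1.2240+0.2800 ≈ 2.0876 m = S ✓

v_R_max = 29/20 m/s = 1.4500 m/s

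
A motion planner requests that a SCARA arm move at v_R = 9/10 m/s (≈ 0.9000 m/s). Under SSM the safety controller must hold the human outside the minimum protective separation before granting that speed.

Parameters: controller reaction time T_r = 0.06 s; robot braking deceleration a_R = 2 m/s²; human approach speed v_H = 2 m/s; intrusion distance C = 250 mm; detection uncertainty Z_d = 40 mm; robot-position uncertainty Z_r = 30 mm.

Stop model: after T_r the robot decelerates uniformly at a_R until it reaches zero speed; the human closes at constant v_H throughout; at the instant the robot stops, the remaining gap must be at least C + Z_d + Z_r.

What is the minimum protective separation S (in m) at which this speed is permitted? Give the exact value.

S_min = 3193/2000 m = 1.5965 m

T_s = v_R/a_R = (9/10)/2 = 0.4500 s
reaction-phase robot travel = 0.9000·0.0600 = 0.0540 m
braking distance = 0.9000²/(2·2.0000) = 0.2025 m
human over T_r+T_s: 2.0000·(0.0600+0.4500) = 1.0200 m
residual clearance needed = 0.2500+0.0400+0.0300 = 0.3200 m
S_min ≈ 0.0540+0.2025+1.0200+0.3200  ⇒  S_min = 3193/2000 m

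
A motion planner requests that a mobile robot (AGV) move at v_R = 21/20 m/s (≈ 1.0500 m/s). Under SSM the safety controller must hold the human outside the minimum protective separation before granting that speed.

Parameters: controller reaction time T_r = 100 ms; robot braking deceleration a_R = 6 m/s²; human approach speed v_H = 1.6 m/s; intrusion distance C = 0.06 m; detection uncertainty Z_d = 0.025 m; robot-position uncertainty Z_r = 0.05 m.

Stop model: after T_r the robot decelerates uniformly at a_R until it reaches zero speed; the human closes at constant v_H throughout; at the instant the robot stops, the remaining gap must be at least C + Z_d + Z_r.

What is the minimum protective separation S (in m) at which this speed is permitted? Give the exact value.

T_s = v_R/a_R = (21/20)/6 = 0.1750 s
reaction-phase robot travel = 1.0500·0.1000 = 0.1050 m
robot covers 1.0500·0.1750 − ½·6.0000·0.1750² = 0.0919 m while stopping
human closes 1.6000·0.2750 = 0.4400 m
C+Z_d+Z_r = 0.0600+0.0250+0.0500 = 0.1350 m
S_min ≈ 0.1050+0.0919+0.4400+0.1350  ⇒  S_min = 247/320 m

S_min = 247/320 m = 0.7719 m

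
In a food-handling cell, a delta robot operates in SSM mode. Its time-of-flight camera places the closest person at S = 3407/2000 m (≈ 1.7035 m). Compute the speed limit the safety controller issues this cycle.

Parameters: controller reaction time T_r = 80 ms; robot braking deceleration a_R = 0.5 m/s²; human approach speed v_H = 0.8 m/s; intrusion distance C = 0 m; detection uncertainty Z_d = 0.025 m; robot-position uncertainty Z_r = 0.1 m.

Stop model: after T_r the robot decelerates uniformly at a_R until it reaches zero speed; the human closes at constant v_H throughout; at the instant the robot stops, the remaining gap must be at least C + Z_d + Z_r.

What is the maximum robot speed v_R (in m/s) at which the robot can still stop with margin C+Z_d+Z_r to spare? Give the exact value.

v_R_max = 13/20 m/s = 0.6500 m/s

at the boundary: (1)·v² + (42/25)·v + (-3029/2000) = 0
  disc = (42/25)² − 4·(1)·(-3029/2000) = 22201/2500 ; √disc = 149/50
  v_R = (−(42/25) + 149/50) / (2·(1)) = 13/20 m/s
check:
braking lasts T_s = (13/20)/(1/2) = 1.3000 s
reaction-phase robot travel = 0.6500·0.0800 = 0.0520 m
robot covers 0.6500·1.3000 − ½·0.5000·1.3000² = 0.4225 m while stopping
human over T_r+T_s: 0.8000·(0.0800+1.3000) = 1.1040 m
residual clearance needed = 0.0000+0.0250+0.1000 = 0.1250 m
sum ≈ 0.0520+0.4225+1.1040+0.1250 ≈ 1.7035 m = S ✓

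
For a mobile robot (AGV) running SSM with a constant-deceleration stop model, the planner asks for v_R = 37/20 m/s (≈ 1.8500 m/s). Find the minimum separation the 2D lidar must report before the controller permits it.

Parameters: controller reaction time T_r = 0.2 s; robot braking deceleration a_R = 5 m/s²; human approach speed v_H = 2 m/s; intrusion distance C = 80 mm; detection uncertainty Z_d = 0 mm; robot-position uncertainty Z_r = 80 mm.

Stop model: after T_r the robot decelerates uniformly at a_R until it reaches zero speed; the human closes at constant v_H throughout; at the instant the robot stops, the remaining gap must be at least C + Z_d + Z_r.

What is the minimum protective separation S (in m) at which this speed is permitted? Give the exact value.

T_s = v_R/a_R = (37/20)/5 = 0.3700 s
reaction-phase robot travel = 1.8500·0.2000 = 0.3700 m
robot covers 1.8500·0.3700 − ½·5.0000·0.3700² = 0.3422 m while stopping
person approaches 2.0000·(0.2000+0.3700) = 1.1400 m
residual clearance needed = 0.0800+0.0000+0.0800 = 0.1600 m
S_min ≈ 0.3700+0.3422+1.1400+0.1600  ⇒  S_min = 8049/4000 m

S_min = 8049/4000 m = 2.0122 m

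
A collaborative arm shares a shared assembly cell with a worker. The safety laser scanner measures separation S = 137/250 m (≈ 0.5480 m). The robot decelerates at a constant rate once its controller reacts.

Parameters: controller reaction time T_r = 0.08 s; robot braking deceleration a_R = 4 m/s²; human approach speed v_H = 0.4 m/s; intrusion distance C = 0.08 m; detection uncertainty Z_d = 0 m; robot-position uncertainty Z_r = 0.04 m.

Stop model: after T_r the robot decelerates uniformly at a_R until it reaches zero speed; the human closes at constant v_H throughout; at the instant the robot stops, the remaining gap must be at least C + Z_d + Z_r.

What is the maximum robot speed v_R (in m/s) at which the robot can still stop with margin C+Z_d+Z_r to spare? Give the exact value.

v_R_max = 6/5 m/s = 1.2000 m/s

at the boundary: (1/8)·v² + (9/50)·v + (-99/250) = 0
  disc = (9/50)² − 4·(1/8)·(-99/250) = 144/625 ; √disc = 12/25
  v_R = (−(9/50) + 12/25) / (2·(1/8)) = 6/5 m/s
check:
stop time T_s = (6/5)/4 = 0.3000 s
reaction-phase robot travel = 1.2000·0.0800 = 0.0960 m
robot under decel: 1.2000²/(2·4.0000) = 0.1800 m
human over T_r+T_s: 0.4000·(0.0800+0.3000) = 0.1520 m
residual clearance needed = 0.0800+0.0000+0.0400 = 0.1200 m
sum ≈ 0.0960+0.1800+0.1520+0.1200 ≈ 0.5480 m = S ✓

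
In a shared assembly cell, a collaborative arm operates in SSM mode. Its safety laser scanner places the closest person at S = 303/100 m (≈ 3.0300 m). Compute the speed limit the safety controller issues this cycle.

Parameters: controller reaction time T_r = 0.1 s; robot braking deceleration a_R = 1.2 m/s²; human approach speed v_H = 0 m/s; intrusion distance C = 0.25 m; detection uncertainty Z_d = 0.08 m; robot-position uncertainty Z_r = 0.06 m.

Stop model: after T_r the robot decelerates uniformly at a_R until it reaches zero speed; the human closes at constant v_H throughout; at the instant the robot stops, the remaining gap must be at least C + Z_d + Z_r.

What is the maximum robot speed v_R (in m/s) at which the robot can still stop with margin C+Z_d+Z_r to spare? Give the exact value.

v_R_max = 12/5 m/s = 2.4000 m/s

at the boundary: (5/12)·v² + (1/10)·v + (-66/25) = 0
  disc = (1/10)² − 4·(5/12)·(-66/25) = 441/100 ; √disc = 21/10
  v_R = (−(1/10) + 21/10) / (2·(5/12)) = 12/5 m/s
check:
stop time T_s = (12/5)/(6/5) = 2.0000 s
robot in T_r: 2.4000·0.1000 = 0.2400 m
robot under decel: 2.4000²/(2·1.2000) = 2.4000 m
human over T_r+T_s: 0.0000·(0.1000+2.0000) = 0.0000 m
margins: 0.2500+0.0800+0.0600 = 0.3900 m
sum ≈ 0.2400+2.4000+0.0000+0.3900 ≈ 3.0300 m = S ✓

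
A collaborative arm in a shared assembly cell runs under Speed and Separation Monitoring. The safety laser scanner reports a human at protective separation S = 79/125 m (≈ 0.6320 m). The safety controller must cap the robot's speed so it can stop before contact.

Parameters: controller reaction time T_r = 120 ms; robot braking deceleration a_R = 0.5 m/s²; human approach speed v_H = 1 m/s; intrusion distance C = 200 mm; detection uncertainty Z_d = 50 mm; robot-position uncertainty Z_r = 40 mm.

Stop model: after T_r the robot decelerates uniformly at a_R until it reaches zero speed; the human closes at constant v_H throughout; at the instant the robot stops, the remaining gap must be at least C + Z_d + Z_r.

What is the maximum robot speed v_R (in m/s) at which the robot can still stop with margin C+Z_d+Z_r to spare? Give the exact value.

v_R_max = 1/10 m/s = 0.1000 m/s

quadratic (1)·v² + (53/25)·v + (-111/500) = 0
  disc = (53/25)² − 4·(1)·(-111/500) = 3364/625 ; √disc = 58/25
  v_R = (−(53/25) + 58/25) / (2·(1)) = 1/10 m/s
check:
braking lasts T_s = (1/10)/(1/2) = 0.2000 s
robot covers v_R·T_r = 0.1000·0.1200 = 0.0120 m before braking
robot under decel: 0.1000²/(2·0.5000) = 0.0100 m
human closes 1.0000·0.3200 = 0.3200 m
residual clearance needed = 0.2000+0.0500+0.0400 = 0.2900 m
sum ≈ 0.0120+0.0100+0.3200+0.2900 ≈ 0.6320 m = S ✓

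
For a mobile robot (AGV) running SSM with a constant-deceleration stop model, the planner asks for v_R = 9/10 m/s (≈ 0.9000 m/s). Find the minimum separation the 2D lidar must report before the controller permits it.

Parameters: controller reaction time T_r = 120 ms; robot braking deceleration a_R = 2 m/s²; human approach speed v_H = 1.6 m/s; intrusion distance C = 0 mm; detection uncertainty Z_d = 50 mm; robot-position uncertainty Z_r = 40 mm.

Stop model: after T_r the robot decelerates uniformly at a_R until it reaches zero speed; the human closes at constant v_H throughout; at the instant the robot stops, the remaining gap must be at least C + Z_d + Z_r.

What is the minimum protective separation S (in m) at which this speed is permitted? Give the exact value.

braking lasts T_s = (9/10)/2 = 0.4500 s
robot covers v_R·T_r = 0.9000·0.1200 = 0.1080 m before braking
robot under decel: 0.9000²/(2·2.0000) = 0.2025 m
person approaches 1.6000·(0.1200+0.4500) = 0.9120 m
C+Z_d+Z_r = 0.0000+0.0500+0.0400 = 0.0900 m
S_min ≈ 0.1080+0.2025+0.9120+0.0900  ⇒  S_min = 21/16 m

S_min = 21/16 m = 1.3125 m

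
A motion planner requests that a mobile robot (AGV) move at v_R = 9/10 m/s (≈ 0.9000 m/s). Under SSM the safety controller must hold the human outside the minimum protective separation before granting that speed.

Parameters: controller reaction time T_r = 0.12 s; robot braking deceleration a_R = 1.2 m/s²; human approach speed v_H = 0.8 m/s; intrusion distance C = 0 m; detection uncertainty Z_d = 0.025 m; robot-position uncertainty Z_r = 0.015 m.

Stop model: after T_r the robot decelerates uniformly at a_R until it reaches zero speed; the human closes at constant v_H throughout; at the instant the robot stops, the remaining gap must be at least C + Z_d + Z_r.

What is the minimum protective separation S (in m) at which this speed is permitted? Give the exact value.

S_min = 2363/2000 m = 1.1815 m

braking lasts T_s = (9/10)/(6/5) = 0.7500 s
reaction-phase robot travel = 0.9000·0.1200 = 0.1080 m
robot covers 0.9000·0.7500 − ½·1.2000·0.7500² = 0.3375 m while stopping
human over T_r+T_s: 0.8000·(0.1200+0.7500) = 0.6960 m
residual clearance needed = 0.0000+0.0250+0.0150 = 0.0400 m
S_min ≈ 0.1080+0.3375+0.6960+0.0400  ⇒  S_min = 2363/2000 m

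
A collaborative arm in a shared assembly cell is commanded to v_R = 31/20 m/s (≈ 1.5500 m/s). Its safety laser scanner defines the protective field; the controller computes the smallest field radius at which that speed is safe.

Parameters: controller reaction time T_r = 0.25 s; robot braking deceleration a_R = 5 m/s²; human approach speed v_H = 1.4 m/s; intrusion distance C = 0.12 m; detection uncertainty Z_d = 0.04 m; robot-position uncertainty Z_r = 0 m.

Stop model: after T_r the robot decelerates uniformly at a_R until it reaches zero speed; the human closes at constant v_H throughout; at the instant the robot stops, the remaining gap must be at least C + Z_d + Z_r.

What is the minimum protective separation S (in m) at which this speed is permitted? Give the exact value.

stop time T_s = (31/20)/5 = 0.3100 s
robot in T_r: 1.5500·0.2500 = 0.3875 m
robot under decel: 1.5500²/(2·5.0000) = 0.2402 m
person approaches 1.4000·(0.2500+0.3100) = 0.7840 m
residual clearance needed = 0.1200+0.0400+0.0000 = 0.1600 m
S_min ≈ 0.3875+0.2402+0.7840+0.1600  ⇒  S_min = 6287/4000 m

S_min = 6287/4000 m = 1.5717 m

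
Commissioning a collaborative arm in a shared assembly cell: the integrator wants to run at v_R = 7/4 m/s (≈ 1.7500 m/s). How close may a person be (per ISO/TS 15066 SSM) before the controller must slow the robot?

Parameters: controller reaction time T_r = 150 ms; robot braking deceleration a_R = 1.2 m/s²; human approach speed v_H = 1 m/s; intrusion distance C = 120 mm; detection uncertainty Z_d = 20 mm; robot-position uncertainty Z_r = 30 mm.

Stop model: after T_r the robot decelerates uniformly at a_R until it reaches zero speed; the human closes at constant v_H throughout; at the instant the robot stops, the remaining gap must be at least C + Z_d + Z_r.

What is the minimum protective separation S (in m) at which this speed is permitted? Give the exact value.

S_min = 5307/1600 m = 3.3169 m

stop time T_s = (7/4)/(6/5) = 1.4583 s
robot covers v_R·T_r = 1.7500·0.1500 = 0.2625 m before braking
braking distance = 1.7500²/(2·1.2000) = 1.2760 m
person approaches 1.0000·(0.1500+1.4583) = 1.6083 m
C+Z_d+Z_r = 0.1200+0.0200+0.0300 = 0.1700 m
S_min ≈ 0.2625+1.2760+1.6083+0.1700  ⇒  S_min = 5307/1600 m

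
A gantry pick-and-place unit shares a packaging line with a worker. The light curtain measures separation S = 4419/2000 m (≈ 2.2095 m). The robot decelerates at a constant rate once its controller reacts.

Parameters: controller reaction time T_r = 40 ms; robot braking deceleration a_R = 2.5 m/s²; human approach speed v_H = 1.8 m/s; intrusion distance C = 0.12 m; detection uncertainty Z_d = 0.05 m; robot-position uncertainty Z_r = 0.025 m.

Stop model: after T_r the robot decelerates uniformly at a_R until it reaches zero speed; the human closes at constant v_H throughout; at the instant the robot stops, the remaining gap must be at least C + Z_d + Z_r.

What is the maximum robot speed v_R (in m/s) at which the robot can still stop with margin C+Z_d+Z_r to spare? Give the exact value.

at the boundary: (1/5)·v² + (19/25)·v + (-777/400) = 0
  disc = (19/25)² − 4·(1/5)·(-777/400) = 5329/2500 ; √disc = 73/50
  v_R = (−(19/25) + 73/50) / (2·(1/5)) = 7/4 m/s
check:
stop time T_s = (7/4)/(5/2) = 0.7000 s
reaction-phase robot travel = 1.7500·0.0400 = 0.0700 m
braking distance = 1.7500²/(2·2.5000) = 0.6125 m
human closes 1.8000·0.7400 = 1.3320 m
C+Z_d+Z_r = 0.1200+0.0500+0.0250 = 0.1950 m
sum ≈ 0.0700+0.6125+1.3320+0.1950 ≈ 2.2095 m = S ✓

v_R_max = 7/4 m/s = 1.7500 m/s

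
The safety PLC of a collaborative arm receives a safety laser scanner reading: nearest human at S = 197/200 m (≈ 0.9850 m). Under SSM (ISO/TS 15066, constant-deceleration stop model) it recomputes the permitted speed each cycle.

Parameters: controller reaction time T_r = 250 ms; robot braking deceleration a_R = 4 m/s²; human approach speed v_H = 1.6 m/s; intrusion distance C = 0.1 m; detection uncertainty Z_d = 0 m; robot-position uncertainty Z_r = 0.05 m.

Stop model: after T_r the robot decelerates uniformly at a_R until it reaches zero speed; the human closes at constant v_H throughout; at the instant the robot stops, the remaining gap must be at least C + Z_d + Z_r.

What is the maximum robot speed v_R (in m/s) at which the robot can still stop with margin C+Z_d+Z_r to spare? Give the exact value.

collect terms ⇒ (1/8)·v_R² + (13/20)·v_R + (-87/200) = 0
  disc = (13/20)² − 4·(1/8)·(-87/200) = 16/25 ; √disc = 4/5
  v_R = (−(13/20) + 4/5) / (2·(1/8)) = 3/5 m/s
check:
stop time T_s = (3/5)/4 = 0.1500 s
reaction-phase robot travel = 0.6000·0.2500 = 0.1500 m
braking distance = 0.6000²/(2·4.0000) = 0.0450 m
human over T_r+T_s: 1.6000·(0.2500+0.1500) = 0.6400 m
C+Z_d+Z_r = 0.1000+0.0000+0.0500 = 0.1500 m
sum ≈ 0.1500+0.0450+0.6400+0.1500 ≈ 0.9850 m = S ✓

v_R_max = 3/5 m/s = 0.6000 m/s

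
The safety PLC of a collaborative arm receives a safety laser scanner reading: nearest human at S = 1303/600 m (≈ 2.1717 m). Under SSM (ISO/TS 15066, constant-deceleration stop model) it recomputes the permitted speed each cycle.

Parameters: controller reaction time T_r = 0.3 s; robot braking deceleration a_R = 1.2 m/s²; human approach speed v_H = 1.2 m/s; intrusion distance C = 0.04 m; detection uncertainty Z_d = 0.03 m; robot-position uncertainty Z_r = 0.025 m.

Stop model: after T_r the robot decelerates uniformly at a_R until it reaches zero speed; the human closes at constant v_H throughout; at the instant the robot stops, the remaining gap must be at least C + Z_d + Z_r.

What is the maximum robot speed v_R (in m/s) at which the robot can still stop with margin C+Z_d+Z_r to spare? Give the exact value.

collect terms ⇒ (5/12)·v_R² + (13/10)·v_R + (-103/60) = 0
  disc = (13/10)² − 4·(5/12)·(-103/60) = 1024/225 ; √disc = 32/15
  v_R = (−(13/10) + 32/15) / (2·(5/12)) = 1 m/s
check:
stop time T_s = 1/(6/5) = 0.8333 s
reaction-phase robot travel = 1.0000·0.3000 = 0.3000 m
robot under decel: 1.0000²/(2·1.2000) = 0.4167 m
person approaches 1.2000·(0.3000+0.8333) = 1.3600 m
margins: 0.0400+0.0300+0.0250 = 0.0950 m
sum ≈ 0.3000+0.4167+1.3600+0.0950 ≈ 2.1717 m = S ✓

v_R_max = 1 m/s = 1.0000 m/s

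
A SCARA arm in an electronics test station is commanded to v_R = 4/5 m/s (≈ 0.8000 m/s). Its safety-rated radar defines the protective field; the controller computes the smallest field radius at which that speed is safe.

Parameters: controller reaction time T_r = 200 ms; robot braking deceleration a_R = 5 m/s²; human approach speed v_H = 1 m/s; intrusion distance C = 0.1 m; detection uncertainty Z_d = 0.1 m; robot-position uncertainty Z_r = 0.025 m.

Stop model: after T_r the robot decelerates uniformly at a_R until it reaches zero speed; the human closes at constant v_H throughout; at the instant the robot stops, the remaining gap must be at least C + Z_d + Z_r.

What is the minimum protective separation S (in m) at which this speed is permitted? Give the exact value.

braking lasts T_s = (4/5)/5 = 0.1600 s
robot in T_r: 0.8000·0.2000 = 0.1600 m
robot under decel: 0.8000²/(2·5.0000) = 0.0640 m
human over T_r+T_s: 1.0000·(0.2000+0.1600) = 0.3600 m
residual clearance needed = 0.1000+0.1000+0.0250 = 0.2250 m
S_min ≈ 0.1600+0.0640+0.3600+0.2250  ⇒  S_min = 809/1000 m

S_min = 809/1000 m = 0.8090 m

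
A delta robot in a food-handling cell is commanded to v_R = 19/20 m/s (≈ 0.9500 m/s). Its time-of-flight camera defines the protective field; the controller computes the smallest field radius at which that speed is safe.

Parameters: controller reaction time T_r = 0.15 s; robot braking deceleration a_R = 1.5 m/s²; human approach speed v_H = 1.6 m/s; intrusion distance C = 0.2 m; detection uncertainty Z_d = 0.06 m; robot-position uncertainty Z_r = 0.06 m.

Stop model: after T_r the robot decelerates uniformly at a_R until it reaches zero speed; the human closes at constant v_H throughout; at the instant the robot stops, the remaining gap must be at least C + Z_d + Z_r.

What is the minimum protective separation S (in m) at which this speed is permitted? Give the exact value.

stop time T_s = (19/20)/(3/2) = 0.6333 s
robot in T_r: 0.9500·0.1500 = 0.1425 m
robot under decel: 0.9500²/(2·1.5000) = 0.3008 m
person approaches 1.6000·(0.1500+0.6333) = 1.2533 m
residual clearance needed = 0.2000+0.0600+0.0600 = 0.3200 m
S_min ≈ 0.1425+0.3008+1.2533+0.3200  ⇒  S_min = 121/60 m

S_min = 121/60 m = 2.0167 m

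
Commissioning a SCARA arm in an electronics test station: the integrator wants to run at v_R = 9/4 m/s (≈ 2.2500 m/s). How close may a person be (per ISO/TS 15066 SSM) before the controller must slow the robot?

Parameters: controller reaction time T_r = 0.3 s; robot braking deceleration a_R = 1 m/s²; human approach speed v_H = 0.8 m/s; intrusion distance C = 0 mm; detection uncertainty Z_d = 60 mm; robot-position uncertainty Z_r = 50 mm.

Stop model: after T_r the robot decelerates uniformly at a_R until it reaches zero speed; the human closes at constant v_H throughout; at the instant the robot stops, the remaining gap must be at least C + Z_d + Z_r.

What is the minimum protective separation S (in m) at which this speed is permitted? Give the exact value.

S_min = 857/160 m = 5.3563 m

braking lasts T_s = (9/4)/1 = 2.2500 s
reaction-phase robot travel = 2.2500·0.3000 = 0.6750 m
braking distance = 2.2500²/(2·1.0000) = 2.5312 m
person approaches 0.8000·(0.3000+2.2500) = 2.0400 m
margins: 0.0000+0.0600+0.0500 = 0.1100 m
S_min ≈ 0.6750+2.5312+2.0400+0.1100  ⇒  S_min = 857/160 m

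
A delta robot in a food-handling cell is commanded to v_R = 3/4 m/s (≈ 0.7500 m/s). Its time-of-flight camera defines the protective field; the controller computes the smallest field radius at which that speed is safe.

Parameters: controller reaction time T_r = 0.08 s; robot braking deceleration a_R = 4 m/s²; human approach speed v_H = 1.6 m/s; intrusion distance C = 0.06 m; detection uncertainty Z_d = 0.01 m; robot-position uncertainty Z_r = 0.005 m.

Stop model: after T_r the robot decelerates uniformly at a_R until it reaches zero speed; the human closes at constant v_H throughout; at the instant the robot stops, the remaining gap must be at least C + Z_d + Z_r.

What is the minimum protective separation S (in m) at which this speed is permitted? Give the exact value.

S_min = 10133/16000 m = 0.6333 m

T_s = v_R/a_R = (3/4)/4 = 0.1875 s
robot in T_r: 0.7500·0.0800 = 0.0600 m
robot covers 0.7500·0.1875 − ½·4.0000·0.1875² = 0.0703 m while stopping
human over T_r+T_s: 1.6000·(0.0800+0.1875) = 0.4280 m
C+Z_d+Z_r = 0.0600+0.0100+0.0050 = 0.0750 m
S_min ≈ 0.0600+0.0703+0.4280+0.0750  ⇒  S_min = 10133/16000 m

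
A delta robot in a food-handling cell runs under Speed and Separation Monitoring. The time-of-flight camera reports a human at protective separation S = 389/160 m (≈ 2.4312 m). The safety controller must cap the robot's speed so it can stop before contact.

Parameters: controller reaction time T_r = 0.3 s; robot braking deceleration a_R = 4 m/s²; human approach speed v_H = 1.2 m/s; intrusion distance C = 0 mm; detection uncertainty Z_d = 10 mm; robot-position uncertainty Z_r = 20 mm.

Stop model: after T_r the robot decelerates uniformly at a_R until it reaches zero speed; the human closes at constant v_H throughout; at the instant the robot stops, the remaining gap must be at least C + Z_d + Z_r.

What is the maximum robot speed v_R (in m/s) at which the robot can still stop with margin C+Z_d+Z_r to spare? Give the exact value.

v_R_max = 23/10 m/s = 2.3000 m/s

quadratic (1/8)·v² + (3/5)·v + (-1633/800) = 0
  disc = (3/5)² − 4·(1/8)·(-1633/800) = 2209/1600 ; √disc = 47/40
  v_R = (−(3/5) + 47/40) / (2·(1/8)) = 23/10 m/s
check:
T_s = v_R/a_R = (23/10)/4 = 0.5750 s
robot in T_r: 2.3000·0.3000 = 0.6900 m
braking distance = 2.3000²/(2·4.0000) = 0.6613 m
human over T_r+T_s: 1.2000·(0.3000+0.5750) = 1.0500 m
margins: 0.0000+0.0100+0.0200 = 0.0300 m
sum ≈ 0.6900+0.6613+1.0500+0.0300 ≈ 2.4312 m = S ✓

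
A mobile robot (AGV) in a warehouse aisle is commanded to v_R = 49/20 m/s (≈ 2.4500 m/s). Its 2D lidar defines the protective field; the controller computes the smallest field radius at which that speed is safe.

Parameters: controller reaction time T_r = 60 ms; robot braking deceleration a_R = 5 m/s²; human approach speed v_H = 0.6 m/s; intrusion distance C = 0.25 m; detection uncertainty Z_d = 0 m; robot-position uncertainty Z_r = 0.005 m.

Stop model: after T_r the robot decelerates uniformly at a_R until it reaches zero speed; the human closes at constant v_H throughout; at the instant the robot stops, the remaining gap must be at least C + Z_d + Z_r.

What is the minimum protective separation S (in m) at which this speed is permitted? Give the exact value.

T_s = v_R/a_R = (49/20)/5 = 0.4900 s
robot in T_r: 2.4500·0.0600 = 0.1470 m
robot under decel: 2.4500²/(2·5.0000) = 0.6002 m
human closes 0.6000·0.5500 = 0.3300 m
C+Z_d+Z_r = 0.2500+0.0000+0.0050 = 0.2550 m
S_min ≈ 0.1470+0.6002+0.3300+0.2550  ⇒  S_min = 5329/4000 m

S_min = 5329/4000 m = 1.3322 m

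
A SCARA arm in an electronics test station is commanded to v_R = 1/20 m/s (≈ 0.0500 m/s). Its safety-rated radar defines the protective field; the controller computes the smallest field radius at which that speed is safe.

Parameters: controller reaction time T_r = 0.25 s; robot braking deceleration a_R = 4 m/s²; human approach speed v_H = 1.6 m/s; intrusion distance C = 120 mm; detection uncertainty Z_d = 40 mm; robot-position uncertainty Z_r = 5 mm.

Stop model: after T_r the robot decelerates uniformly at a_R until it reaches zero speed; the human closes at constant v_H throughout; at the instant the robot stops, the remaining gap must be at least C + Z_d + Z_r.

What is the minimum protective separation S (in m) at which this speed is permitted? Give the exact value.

S_min = 1913/3200 m = 0.5978 m

T_s = v_R/a_R = (1/20)/4 = 0.0125 s
robot in T_r: 0.0500·0.2500 = 0.0125 m
robot under decel: 0.0500²/(2·4.0000) = 0.0003 m
person approaches 1.6000·(0.2500+0.0125) = 0.4200 m
margins: 0.1200+0.0400+0.0050 = 0.1650 m
S_min ≈ 0.0125+0.0003+0.4200+0.1650  ⇒  S_min = 1913/3200 m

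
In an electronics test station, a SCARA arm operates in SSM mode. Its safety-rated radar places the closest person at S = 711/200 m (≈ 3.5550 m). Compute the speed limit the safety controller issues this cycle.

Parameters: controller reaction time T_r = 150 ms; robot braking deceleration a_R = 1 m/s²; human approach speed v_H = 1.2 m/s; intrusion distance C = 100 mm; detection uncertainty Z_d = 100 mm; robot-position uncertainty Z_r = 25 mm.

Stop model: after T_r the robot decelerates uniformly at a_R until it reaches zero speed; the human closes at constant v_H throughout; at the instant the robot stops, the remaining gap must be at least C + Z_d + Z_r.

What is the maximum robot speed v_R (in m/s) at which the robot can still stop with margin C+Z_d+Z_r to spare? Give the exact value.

v_R_max = 3/2 m/s = 1.5000 m/s

collect terms ⇒ (1/2)·v_R² + (27/20)·v_R + (-63/20) = 0
  disc = (27/20)² − 4·(1/2)·(-63/20) = 3249/400 ; √disc = 57/20
  v_R = (−(27/20) + 57/20) / (2·(1/2)) = 3/2 m/s
check:
braking lasts T_s = (3/2)/1 = 1.5000 s
robot covers v_R·T_r = 1.5000·0.1500 = 0.2250 m before braking
robot covers 1.5000·1.5000 − ½·1.0000·1.5000² = 1.1250 m while stopping
person approaches 1.2000·(0.1500+1.5000) = 1.9800 m
residual clearance needed = 0.1000+0.1000+0.0250 = 0.2250 m
sum ≈ 0.2250+1.1250+1.9800+0.2250 ≈ 3.5550 m = S ✓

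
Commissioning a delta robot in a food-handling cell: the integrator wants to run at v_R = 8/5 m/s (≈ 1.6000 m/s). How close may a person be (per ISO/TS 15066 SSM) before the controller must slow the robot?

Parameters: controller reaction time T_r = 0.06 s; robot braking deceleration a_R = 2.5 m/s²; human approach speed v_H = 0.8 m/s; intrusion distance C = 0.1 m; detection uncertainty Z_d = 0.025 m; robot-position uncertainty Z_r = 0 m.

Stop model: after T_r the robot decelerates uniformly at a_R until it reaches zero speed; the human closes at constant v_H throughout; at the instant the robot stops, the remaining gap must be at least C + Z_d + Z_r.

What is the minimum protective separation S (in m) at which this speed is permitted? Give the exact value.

S_min = 1293/1000 m = 1.2930 m

T_s = v_R/a_R = (8/5)/(5/2) = 0.6400 s
robot in T_r: 1.6000·0.0600 = 0.0960 m
robot under decel: 1.6000²/(2·2.5000) = 0.5120 m
human over T_r+T_s: 0.8000·(0.0600+0.6400) = 0.5600 m
residual clearance needed = 0.1000+0.0250+0.0000 = 0.1250 m
S_min ≈ 0.0960+0.5120+0.5600+0.1250  ⇒  S_min = 1293/1000 m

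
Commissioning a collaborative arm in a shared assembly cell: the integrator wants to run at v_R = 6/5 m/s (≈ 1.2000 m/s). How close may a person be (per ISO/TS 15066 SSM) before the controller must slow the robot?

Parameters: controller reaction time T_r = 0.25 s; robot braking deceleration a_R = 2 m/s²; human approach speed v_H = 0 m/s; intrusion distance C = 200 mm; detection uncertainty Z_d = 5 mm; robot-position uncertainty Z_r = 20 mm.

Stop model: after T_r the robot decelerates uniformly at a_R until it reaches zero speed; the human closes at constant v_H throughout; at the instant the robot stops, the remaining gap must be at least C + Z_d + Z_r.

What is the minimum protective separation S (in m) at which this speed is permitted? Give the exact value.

S_min = 177/200 m = 0.8850 m

braking lasts T_s = (6/5)/2 = 0.6000 s
robot covers v_R·T_r = 1.2000·0.2500 = 0.3000 m before braking
robot covers 1.2000·0.6000 − ½·2.0000·0.6000² = 0.3600 m while stopping
person approaches 0.0000·(0.2500+0.6000) = 0.0000 m
residual clearance needed = 0.2000+0.0050+0.0200 = 0.2250 m
S_min ≈ 0.3000+0.3600+0.0000+0.2250  ⇒  S_min = 177/200 m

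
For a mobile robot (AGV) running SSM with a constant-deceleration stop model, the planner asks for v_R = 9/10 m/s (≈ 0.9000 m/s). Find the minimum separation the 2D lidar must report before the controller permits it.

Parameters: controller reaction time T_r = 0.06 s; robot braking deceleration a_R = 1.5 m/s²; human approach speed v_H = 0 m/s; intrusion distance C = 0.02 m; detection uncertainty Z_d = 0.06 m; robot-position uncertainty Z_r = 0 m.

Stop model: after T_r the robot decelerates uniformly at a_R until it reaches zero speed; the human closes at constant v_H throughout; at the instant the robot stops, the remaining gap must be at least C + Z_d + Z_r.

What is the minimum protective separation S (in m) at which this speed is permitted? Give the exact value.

T_s = v_R/a_R = (9/10)/(3/2) = 0.6000 s
robot covers v_R·T_r = 0.9000·0.0600 = 0.0540 m before braking
robot covers 0.9000·0.6000 − ½·1.5000·0.6000² = 0.2700 m while stopping
human closes 0.0000·0.6600 = 0.0000 m
margins: 0.0200+0.0600+0.0000 = 0.0800 m
S_min ≈ 0.0540+0.2700+0.0000+0.0800  ⇒  S_min = 101/250 m

S_min = 101/250 m = 0.4040 m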